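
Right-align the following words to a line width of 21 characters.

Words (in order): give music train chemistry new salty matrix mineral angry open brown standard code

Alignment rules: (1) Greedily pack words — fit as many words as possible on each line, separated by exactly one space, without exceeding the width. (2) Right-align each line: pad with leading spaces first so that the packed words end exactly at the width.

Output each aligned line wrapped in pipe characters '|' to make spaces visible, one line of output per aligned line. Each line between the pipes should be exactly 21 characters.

Answer: |     give music train|
|  chemistry new salty|
| matrix mineral angry|
|  open brown standard|
|                 code|

Derivation:
Line 1: ['give', 'music', 'train'] (min_width=16, slack=5)
Line 2: ['chemistry', 'new', 'salty'] (min_width=19, slack=2)
Line 3: ['matrix', 'mineral', 'angry'] (min_width=20, slack=1)
Line 4: ['open', 'brown', 'standard'] (min_width=19, slack=2)
Line 5: ['code'] (min_width=4, slack=17)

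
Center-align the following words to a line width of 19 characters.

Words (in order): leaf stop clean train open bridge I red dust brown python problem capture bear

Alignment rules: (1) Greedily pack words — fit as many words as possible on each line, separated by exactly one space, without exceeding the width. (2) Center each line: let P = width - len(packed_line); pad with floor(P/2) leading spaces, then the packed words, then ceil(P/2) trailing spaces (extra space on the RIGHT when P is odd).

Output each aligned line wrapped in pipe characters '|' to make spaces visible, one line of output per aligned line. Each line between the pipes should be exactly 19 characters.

Answer: |  leaf stop clean  |
|train open bridge I|
|  red dust brown   |
|  python problem   |
|   capture bear    |

Derivation:
Line 1: ['leaf', 'stop', 'clean'] (min_width=15, slack=4)
Line 2: ['train', 'open', 'bridge', 'I'] (min_width=19, slack=0)
Line 3: ['red', 'dust', 'brown'] (min_width=14, slack=5)
Line 4: ['python', 'problem'] (min_width=14, slack=5)
Line 5: ['capture', 'bear'] (min_width=12, slack=7)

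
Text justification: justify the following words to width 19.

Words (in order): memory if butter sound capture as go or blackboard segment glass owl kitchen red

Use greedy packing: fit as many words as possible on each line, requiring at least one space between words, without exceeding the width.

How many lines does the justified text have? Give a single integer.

Answer: 5

Derivation:
Line 1: ['memory', 'if', 'butter'] (min_width=16, slack=3)
Line 2: ['sound', 'capture', 'as', 'go'] (min_width=19, slack=0)
Line 3: ['or', 'blackboard'] (min_width=13, slack=6)
Line 4: ['segment', 'glass', 'owl'] (min_width=17, slack=2)
Line 5: ['kitchen', 'red'] (min_width=11, slack=8)
Total lines: 5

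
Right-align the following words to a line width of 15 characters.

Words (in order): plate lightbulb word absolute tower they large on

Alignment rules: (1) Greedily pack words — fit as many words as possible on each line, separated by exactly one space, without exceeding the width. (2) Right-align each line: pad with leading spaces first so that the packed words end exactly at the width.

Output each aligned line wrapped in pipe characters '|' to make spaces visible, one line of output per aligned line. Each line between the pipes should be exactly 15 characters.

Line 1: ['plate', 'lightbulb'] (min_width=15, slack=0)
Line 2: ['word', 'absolute'] (min_width=13, slack=2)
Line 3: ['tower', 'they'] (min_width=10, slack=5)
Line 4: ['large', 'on'] (min_width=8, slack=7)

Answer: |plate lightbulb|
|  word absolute|
|     tower they|
|       large on|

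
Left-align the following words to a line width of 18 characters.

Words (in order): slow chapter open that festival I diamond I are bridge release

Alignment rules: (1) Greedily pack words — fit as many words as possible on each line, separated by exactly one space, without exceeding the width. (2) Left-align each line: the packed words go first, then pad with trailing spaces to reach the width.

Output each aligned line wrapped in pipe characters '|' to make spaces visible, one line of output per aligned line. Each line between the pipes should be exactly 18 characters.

Answer: |slow chapter open |
|that festival I   |
|diamond I are     |
|bridge release    |

Derivation:
Line 1: ['slow', 'chapter', 'open'] (min_width=17, slack=1)
Line 2: ['that', 'festival', 'I'] (min_width=15, slack=3)
Line 3: ['diamond', 'I', 'are'] (min_width=13, slack=5)
Line 4: ['bridge', 'release'] (min_width=14, slack=4)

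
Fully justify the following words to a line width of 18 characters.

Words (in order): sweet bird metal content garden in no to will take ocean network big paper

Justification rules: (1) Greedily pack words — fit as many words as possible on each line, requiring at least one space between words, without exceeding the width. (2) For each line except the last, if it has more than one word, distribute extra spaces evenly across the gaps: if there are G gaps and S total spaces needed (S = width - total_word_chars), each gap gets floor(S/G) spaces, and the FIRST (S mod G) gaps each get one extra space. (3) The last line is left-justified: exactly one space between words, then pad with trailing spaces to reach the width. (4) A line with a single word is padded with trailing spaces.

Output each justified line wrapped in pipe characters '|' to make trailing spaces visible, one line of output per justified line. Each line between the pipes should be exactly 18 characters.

Line 1: ['sweet', 'bird', 'metal'] (min_width=16, slack=2)
Line 2: ['content', 'garden', 'in'] (min_width=17, slack=1)
Line 3: ['no', 'to', 'will', 'take'] (min_width=15, slack=3)
Line 4: ['ocean', 'network', 'big'] (min_width=17, slack=1)
Line 5: ['paper'] (min_width=5, slack=13)

Answer: |sweet  bird  metal|
|content  garden in|
|no  to  will  take|
|ocean  network big|
|paper             |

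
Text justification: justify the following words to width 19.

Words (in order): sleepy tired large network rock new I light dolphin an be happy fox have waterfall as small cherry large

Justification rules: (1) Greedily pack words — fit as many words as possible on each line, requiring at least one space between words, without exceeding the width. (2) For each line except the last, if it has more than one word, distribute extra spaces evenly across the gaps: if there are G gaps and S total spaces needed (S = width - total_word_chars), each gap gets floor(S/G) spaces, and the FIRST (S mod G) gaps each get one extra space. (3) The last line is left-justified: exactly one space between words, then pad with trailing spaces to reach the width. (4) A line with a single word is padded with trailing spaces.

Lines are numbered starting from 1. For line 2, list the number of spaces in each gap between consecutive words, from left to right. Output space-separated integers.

Line 1: ['sleepy', 'tired', 'large'] (min_width=18, slack=1)
Line 2: ['network', 'rock', 'new', 'I'] (min_width=18, slack=1)
Line 3: ['light', 'dolphin', 'an', 'be'] (min_width=19, slack=0)
Line 4: ['happy', 'fox', 'have'] (min_width=14, slack=5)
Line 5: ['waterfall', 'as', 'small'] (min_width=18, slack=1)
Line 6: ['cherry', 'large'] (min_width=12, slack=7)

Answer: 2 1 1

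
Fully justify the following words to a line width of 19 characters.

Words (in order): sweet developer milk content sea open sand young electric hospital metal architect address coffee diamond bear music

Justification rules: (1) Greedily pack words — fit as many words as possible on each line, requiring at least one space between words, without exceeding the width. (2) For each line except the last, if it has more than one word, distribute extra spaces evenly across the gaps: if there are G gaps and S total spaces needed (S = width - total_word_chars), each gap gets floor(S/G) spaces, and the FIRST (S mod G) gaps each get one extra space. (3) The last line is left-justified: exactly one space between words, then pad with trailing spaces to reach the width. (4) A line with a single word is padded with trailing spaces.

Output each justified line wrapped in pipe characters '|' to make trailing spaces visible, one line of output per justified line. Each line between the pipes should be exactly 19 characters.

Line 1: ['sweet', 'developer'] (min_width=15, slack=4)
Line 2: ['milk', 'content', 'sea'] (min_width=16, slack=3)
Line 3: ['open', 'sand', 'young'] (min_width=15, slack=4)
Line 4: ['electric', 'hospital'] (min_width=17, slack=2)
Line 5: ['metal', 'architect'] (min_width=15, slack=4)
Line 6: ['address', 'coffee'] (min_width=14, slack=5)
Line 7: ['diamond', 'bear', 'music'] (min_width=18, slack=1)

Answer: |sweet     developer|
|milk   content  sea|
|open   sand   young|
|electric   hospital|
|metal     architect|
|address      coffee|
|diamond bear music |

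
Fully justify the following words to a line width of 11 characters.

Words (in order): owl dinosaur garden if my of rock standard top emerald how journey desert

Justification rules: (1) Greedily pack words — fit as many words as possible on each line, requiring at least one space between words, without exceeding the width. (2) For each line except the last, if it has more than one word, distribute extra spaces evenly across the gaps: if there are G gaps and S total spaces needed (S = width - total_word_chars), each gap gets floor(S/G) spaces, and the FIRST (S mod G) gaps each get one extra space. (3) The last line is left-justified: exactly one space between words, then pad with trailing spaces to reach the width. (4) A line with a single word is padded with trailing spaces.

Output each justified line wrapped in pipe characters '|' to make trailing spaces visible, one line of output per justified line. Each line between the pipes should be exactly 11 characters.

Line 1: ['owl'] (min_width=3, slack=8)
Line 2: ['dinosaur'] (min_width=8, slack=3)
Line 3: ['garden', 'if'] (min_width=9, slack=2)
Line 4: ['my', 'of', 'rock'] (min_width=10, slack=1)
Line 5: ['standard'] (min_width=8, slack=3)
Line 6: ['top', 'emerald'] (min_width=11, slack=0)
Line 7: ['how', 'journey'] (min_width=11, slack=0)
Line 8: ['desert'] (min_width=6, slack=5)

Answer: |owl        |
|dinosaur   |
|garden   if|
|my  of rock|
|standard   |
|top emerald|
|how journey|
|desert     |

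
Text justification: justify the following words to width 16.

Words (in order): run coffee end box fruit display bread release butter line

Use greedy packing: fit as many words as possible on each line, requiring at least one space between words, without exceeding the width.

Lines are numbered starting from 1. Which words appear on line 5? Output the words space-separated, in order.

Answer: line

Derivation:
Line 1: ['run', 'coffee', 'end'] (min_width=14, slack=2)
Line 2: ['box', 'fruit'] (min_width=9, slack=7)
Line 3: ['display', 'bread'] (min_width=13, slack=3)
Line 4: ['release', 'butter'] (min_width=14, slack=2)
Line 5: ['line'] (min_width=4, slack=12)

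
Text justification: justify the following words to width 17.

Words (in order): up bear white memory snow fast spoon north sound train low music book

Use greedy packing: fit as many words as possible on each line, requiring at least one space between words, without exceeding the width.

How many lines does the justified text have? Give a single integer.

Answer: 5

Derivation:
Line 1: ['up', 'bear', 'white'] (min_width=13, slack=4)
Line 2: ['memory', 'snow', 'fast'] (min_width=16, slack=1)
Line 3: ['spoon', 'north', 'sound'] (min_width=17, slack=0)
Line 4: ['train', 'low', 'music'] (min_width=15, slack=2)
Line 5: ['book'] (min_width=4, slack=13)
Total lines: 5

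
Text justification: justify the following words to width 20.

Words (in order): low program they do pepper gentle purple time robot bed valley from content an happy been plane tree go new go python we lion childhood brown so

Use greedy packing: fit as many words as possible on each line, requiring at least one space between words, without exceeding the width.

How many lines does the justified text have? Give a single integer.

Line 1: ['low', 'program', 'they', 'do'] (min_width=19, slack=1)
Line 2: ['pepper', 'gentle', 'purple'] (min_width=20, slack=0)
Line 3: ['time', 'robot', 'bed'] (min_width=14, slack=6)
Line 4: ['valley', 'from', 'content'] (min_width=19, slack=1)
Line 5: ['an', 'happy', 'been', 'plane'] (min_width=19, slack=1)
Line 6: ['tree', 'go', 'new', 'go'] (min_width=14, slack=6)
Line 7: ['python', 'we', 'lion'] (min_width=14, slack=6)
Line 8: ['childhood', 'brown', 'so'] (min_width=18, slack=2)
Total lines: 8

Answer: 8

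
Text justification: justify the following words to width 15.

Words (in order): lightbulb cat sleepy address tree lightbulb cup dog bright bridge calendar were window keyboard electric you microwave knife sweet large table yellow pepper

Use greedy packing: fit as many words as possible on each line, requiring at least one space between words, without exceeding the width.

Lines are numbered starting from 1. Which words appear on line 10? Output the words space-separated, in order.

Answer: sweet large

Derivation:
Line 1: ['lightbulb', 'cat'] (min_width=13, slack=2)
Line 2: ['sleepy', 'address'] (min_width=14, slack=1)
Line 3: ['tree', 'lightbulb'] (min_width=14, slack=1)
Line 4: ['cup', 'dog', 'bright'] (min_width=14, slack=1)
Line 5: ['bridge', 'calendar'] (min_width=15, slack=0)
Line 6: ['were', 'window'] (min_width=11, slack=4)
Line 7: ['keyboard'] (min_width=8, slack=7)
Line 8: ['electric', 'you'] (min_width=12, slack=3)
Line 9: ['microwave', 'knife'] (min_width=15, slack=0)
Line 10: ['sweet', 'large'] (min_width=11, slack=4)
Line 11: ['table', 'yellow'] (min_width=12, slack=3)
Line 12: ['pepper'] (min_width=6, slack=9)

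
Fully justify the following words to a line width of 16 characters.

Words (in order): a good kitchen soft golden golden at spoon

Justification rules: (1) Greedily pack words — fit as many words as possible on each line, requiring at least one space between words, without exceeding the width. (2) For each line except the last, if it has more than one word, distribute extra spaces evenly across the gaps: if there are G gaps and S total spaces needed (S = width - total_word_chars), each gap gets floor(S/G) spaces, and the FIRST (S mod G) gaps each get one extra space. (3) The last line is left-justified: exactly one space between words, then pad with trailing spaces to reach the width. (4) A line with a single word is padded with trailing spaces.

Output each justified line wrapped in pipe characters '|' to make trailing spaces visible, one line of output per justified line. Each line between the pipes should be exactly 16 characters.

Line 1: ['a', 'good', 'kitchen'] (min_width=14, slack=2)
Line 2: ['soft', 'golden'] (min_width=11, slack=5)
Line 3: ['golden', 'at', 'spoon'] (min_width=15, slack=1)

Answer: |a  good  kitchen|
|soft      golden|
|golden at spoon |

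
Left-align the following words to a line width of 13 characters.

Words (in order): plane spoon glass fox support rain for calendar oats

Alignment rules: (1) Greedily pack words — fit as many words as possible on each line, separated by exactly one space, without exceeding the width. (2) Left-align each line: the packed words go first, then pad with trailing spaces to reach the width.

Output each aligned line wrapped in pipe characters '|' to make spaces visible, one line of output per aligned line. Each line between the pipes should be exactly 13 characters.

Answer: |plane spoon  |
|glass fox    |
|support rain |
|for calendar |
|oats         |

Derivation:
Line 1: ['plane', 'spoon'] (min_width=11, slack=2)
Line 2: ['glass', 'fox'] (min_width=9, slack=4)
Line 3: ['support', 'rain'] (min_width=12, slack=1)
Line 4: ['for', 'calendar'] (min_width=12, slack=1)
Line 5: ['oats'] (min_width=4, slack=9)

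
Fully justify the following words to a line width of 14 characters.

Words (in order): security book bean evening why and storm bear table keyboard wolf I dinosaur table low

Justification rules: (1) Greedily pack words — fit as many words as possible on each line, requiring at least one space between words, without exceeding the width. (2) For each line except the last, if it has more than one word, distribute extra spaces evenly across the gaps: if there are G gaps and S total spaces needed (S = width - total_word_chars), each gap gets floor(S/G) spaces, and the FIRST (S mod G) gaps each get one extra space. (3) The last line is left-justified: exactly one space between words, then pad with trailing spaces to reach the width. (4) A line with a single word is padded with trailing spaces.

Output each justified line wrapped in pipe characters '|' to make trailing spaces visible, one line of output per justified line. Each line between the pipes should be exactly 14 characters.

Line 1: ['security', 'book'] (min_width=13, slack=1)
Line 2: ['bean', 'evening'] (min_width=12, slack=2)
Line 3: ['why', 'and', 'storm'] (min_width=13, slack=1)
Line 4: ['bear', 'table'] (min_width=10, slack=4)
Line 5: ['keyboard', 'wolf'] (min_width=13, slack=1)
Line 6: ['I', 'dinosaur'] (min_width=10, slack=4)
Line 7: ['table', 'low'] (min_width=9, slack=5)

Answer: |security  book|
|bean   evening|
|why  and storm|
|bear     table|
|keyboard  wolf|
|I     dinosaur|
|table low     |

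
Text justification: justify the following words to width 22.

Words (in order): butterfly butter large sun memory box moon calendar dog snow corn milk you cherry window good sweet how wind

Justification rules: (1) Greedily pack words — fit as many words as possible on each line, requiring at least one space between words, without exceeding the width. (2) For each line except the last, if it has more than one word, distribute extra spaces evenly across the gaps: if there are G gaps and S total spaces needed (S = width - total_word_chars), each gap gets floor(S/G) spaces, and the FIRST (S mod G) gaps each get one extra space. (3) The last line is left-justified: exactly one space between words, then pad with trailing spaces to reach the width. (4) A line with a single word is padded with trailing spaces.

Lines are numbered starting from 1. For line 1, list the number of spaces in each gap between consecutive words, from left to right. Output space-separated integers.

Answer: 1 1

Derivation:
Line 1: ['butterfly', 'butter', 'large'] (min_width=22, slack=0)
Line 2: ['sun', 'memory', 'box', 'moon'] (min_width=19, slack=3)
Line 3: ['calendar', 'dog', 'snow', 'corn'] (min_width=22, slack=0)
Line 4: ['milk', 'you', 'cherry', 'window'] (min_width=22, slack=0)
Line 5: ['good', 'sweet', 'how', 'wind'] (min_width=19, slack=3)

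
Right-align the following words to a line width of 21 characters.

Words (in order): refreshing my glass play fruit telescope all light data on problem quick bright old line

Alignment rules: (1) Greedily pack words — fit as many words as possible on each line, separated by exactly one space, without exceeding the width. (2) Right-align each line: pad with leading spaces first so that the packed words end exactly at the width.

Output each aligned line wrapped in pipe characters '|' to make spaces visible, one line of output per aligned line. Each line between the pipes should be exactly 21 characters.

Line 1: ['refreshing', 'my', 'glass'] (min_width=19, slack=2)
Line 2: ['play', 'fruit', 'telescope'] (min_width=20, slack=1)
Line 3: ['all', 'light', 'data', 'on'] (min_width=17, slack=4)
Line 4: ['problem', 'quick', 'bright'] (min_width=20, slack=1)
Line 5: ['old', 'line'] (min_width=8, slack=13)

Answer: |  refreshing my glass|
| play fruit telescope|
|    all light data on|
| problem quick bright|
|             old line|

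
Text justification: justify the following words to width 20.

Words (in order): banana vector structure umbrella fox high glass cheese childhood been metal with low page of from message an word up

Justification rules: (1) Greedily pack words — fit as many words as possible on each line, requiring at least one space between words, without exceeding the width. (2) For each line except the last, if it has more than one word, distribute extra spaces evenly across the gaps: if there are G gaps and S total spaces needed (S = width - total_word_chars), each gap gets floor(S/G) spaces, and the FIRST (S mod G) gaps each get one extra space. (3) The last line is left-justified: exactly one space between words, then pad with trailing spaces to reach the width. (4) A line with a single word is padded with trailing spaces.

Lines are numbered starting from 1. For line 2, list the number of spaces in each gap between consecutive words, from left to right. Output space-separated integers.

Answer: 3

Derivation:
Line 1: ['banana', 'vector'] (min_width=13, slack=7)
Line 2: ['structure', 'umbrella'] (min_width=18, slack=2)
Line 3: ['fox', 'high', 'glass'] (min_width=14, slack=6)
Line 4: ['cheese', 'childhood'] (min_width=16, slack=4)
Line 5: ['been', 'metal', 'with', 'low'] (min_width=19, slack=1)
Line 6: ['page', 'of', 'from', 'message'] (min_width=20, slack=0)
Line 7: ['an', 'word', 'up'] (min_width=10, slack=10)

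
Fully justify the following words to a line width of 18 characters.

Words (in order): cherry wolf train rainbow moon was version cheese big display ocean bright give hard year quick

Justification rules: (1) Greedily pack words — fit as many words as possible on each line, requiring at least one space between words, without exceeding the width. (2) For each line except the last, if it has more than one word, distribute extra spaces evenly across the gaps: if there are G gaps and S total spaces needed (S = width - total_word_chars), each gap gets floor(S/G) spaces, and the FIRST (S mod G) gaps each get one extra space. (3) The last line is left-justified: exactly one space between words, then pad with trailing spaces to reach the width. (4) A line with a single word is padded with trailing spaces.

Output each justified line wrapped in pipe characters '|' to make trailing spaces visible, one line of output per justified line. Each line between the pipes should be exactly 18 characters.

Line 1: ['cherry', 'wolf', 'train'] (min_width=17, slack=1)
Line 2: ['rainbow', 'moon', 'was'] (min_width=16, slack=2)
Line 3: ['version', 'cheese', 'big'] (min_width=18, slack=0)
Line 4: ['display', 'ocean'] (min_width=13, slack=5)
Line 5: ['bright', 'give', 'hard'] (min_width=16, slack=2)
Line 6: ['year', 'quick'] (min_width=10, slack=8)

Answer: |cherry  wolf train|
|rainbow  moon  was|
|version cheese big|
|display      ocean|
|bright  give  hard|
|year quick        |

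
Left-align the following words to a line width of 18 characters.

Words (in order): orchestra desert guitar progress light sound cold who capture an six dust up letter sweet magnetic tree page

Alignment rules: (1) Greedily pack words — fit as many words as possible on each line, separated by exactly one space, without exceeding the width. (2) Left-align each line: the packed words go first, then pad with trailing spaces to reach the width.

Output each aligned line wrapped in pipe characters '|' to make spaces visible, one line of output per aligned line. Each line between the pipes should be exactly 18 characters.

Answer: |orchestra desert  |
|guitar progress   |
|light sound cold  |
|who capture an six|
|dust up letter    |
|sweet magnetic    |
|tree page         |

Derivation:
Line 1: ['orchestra', 'desert'] (min_width=16, slack=2)
Line 2: ['guitar', 'progress'] (min_width=15, slack=3)
Line 3: ['light', 'sound', 'cold'] (min_width=16, slack=2)
Line 4: ['who', 'capture', 'an', 'six'] (min_width=18, slack=0)
Line 5: ['dust', 'up', 'letter'] (min_width=14, slack=4)
Line 6: ['sweet', 'magnetic'] (min_width=14, slack=4)
Line 7: ['tree', 'page'] (min_width=9, slack=9)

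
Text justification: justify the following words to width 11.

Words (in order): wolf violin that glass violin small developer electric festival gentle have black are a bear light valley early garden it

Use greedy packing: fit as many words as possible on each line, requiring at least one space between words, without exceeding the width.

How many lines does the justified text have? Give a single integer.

Answer: 13

Derivation:
Line 1: ['wolf', 'violin'] (min_width=11, slack=0)
Line 2: ['that', 'glass'] (min_width=10, slack=1)
Line 3: ['violin'] (min_width=6, slack=5)
Line 4: ['small'] (min_width=5, slack=6)
Line 5: ['developer'] (min_width=9, slack=2)
Line 6: ['electric'] (min_width=8, slack=3)
Line 7: ['festival'] (min_width=8, slack=3)
Line 8: ['gentle', 'have'] (min_width=11, slack=0)
Line 9: ['black', 'are', 'a'] (min_width=11, slack=0)
Line 10: ['bear', 'light'] (min_width=10, slack=1)
Line 11: ['valley'] (min_width=6, slack=5)
Line 12: ['early'] (min_width=5, slack=6)
Line 13: ['garden', 'it'] (min_width=9, slack=2)
Total lines: 13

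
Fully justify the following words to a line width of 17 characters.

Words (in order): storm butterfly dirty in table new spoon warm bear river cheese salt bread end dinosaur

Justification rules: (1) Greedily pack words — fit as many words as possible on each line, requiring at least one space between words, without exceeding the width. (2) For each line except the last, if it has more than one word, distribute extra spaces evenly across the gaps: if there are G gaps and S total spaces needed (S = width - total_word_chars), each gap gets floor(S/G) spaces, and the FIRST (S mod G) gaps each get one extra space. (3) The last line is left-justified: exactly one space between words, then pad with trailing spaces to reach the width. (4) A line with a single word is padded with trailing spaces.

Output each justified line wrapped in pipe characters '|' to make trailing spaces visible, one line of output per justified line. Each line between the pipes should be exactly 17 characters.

Answer: |storm   butterfly|
|dirty   in  table|
|new   spoon  warm|
|bear river cheese|
|salt   bread  end|
|dinosaur         |

Derivation:
Line 1: ['storm', 'butterfly'] (min_width=15, slack=2)
Line 2: ['dirty', 'in', 'table'] (min_width=14, slack=3)
Line 3: ['new', 'spoon', 'warm'] (min_width=14, slack=3)
Line 4: ['bear', 'river', 'cheese'] (min_width=17, slack=0)
Line 5: ['salt', 'bread', 'end'] (min_width=14, slack=3)
Line 6: ['dinosaur'] (min_width=8, slack=9)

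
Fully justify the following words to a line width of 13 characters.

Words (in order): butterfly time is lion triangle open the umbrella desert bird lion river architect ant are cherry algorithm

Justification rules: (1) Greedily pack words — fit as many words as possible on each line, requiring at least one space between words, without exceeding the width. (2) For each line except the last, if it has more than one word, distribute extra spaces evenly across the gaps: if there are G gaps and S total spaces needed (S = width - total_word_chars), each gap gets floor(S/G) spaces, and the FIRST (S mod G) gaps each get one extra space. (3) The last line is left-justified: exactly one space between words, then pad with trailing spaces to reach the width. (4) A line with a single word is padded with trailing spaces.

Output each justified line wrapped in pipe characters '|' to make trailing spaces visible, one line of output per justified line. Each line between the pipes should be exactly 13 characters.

Line 1: ['butterfly'] (min_width=9, slack=4)
Line 2: ['time', 'is', 'lion'] (min_width=12, slack=1)
Line 3: ['triangle', 'open'] (min_width=13, slack=0)
Line 4: ['the', 'umbrella'] (min_width=12, slack=1)
Line 5: ['desert', 'bird'] (min_width=11, slack=2)
Line 6: ['lion', 'river'] (min_width=10, slack=3)
Line 7: ['architect', 'ant'] (min_width=13, slack=0)
Line 8: ['are', 'cherry'] (min_width=10, slack=3)
Line 9: ['algorithm'] (min_width=9, slack=4)

Answer: |butterfly    |
|time  is lion|
|triangle open|
|the  umbrella|
|desert   bird|
|lion    river|
|architect ant|
|are    cherry|
|algorithm    |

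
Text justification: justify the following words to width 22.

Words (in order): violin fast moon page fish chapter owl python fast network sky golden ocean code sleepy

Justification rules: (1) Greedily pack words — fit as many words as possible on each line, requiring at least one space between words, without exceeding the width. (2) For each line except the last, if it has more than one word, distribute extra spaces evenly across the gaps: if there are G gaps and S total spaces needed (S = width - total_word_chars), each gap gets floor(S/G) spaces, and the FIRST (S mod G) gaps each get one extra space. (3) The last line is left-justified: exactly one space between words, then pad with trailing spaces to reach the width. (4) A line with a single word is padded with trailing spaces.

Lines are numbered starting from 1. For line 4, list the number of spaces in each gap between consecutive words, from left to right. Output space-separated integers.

Line 1: ['violin', 'fast', 'moon', 'page'] (min_width=21, slack=1)
Line 2: ['fish', 'chapter', 'owl'] (min_width=16, slack=6)
Line 3: ['python', 'fast', 'network'] (min_width=19, slack=3)
Line 4: ['sky', 'golden', 'ocean', 'code'] (min_width=21, slack=1)
Line 5: ['sleepy'] (min_width=6, slack=16)

Answer: 2 1 1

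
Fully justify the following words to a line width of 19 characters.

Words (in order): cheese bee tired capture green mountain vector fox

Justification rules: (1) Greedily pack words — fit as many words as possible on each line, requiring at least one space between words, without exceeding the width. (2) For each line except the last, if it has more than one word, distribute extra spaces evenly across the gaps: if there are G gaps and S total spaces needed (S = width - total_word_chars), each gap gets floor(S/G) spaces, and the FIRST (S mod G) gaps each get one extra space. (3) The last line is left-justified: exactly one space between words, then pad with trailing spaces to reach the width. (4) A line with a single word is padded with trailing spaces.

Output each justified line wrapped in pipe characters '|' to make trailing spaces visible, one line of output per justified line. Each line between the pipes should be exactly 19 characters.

Answer: |cheese   bee  tired|
|capture       green|
|mountain vector fox|

Derivation:
Line 1: ['cheese', 'bee', 'tired'] (min_width=16, slack=3)
Line 2: ['capture', 'green'] (min_width=13, slack=6)
Line 3: ['mountain', 'vector', 'fox'] (min_width=19, slack=0)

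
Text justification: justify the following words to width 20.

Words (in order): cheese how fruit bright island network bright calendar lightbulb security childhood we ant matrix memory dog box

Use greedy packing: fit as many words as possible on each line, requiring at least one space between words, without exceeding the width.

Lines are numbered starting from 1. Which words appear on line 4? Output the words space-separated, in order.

Line 1: ['cheese', 'how', 'fruit'] (min_width=16, slack=4)
Line 2: ['bright', 'island'] (min_width=13, slack=7)
Line 3: ['network', 'bright'] (min_width=14, slack=6)
Line 4: ['calendar', 'lightbulb'] (min_width=18, slack=2)
Line 5: ['security', 'childhood'] (min_width=18, slack=2)
Line 6: ['we', 'ant', 'matrix', 'memory'] (min_width=20, slack=0)
Line 7: ['dog', 'box'] (min_width=7, slack=13)

Answer: calendar lightbulb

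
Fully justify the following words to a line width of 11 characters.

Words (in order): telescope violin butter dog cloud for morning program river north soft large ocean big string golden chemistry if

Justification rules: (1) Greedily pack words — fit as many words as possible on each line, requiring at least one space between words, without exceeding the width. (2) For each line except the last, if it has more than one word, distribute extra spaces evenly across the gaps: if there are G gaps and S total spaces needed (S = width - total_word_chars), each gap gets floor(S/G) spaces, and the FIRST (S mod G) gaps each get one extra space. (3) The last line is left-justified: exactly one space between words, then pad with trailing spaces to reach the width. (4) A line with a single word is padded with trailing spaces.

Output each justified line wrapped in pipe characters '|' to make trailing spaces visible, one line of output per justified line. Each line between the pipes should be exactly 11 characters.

Line 1: ['telescope'] (min_width=9, slack=2)
Line 2: ['violin'] (min_width=6, slack=5)
Line 3: ['butter', 'dog'] (min_width=10, slack=1)
Line 4: ['cloud', 'for'] (min_width=9, slack=2)
Line 5: ['morning'] (min_width=7, slack=4)
Line 6: ['program'] (min_width=7, slack=4)
Line 7: ['river', 'north'] (min_width=11, slack=0)
Line 8: ['soft', 'large'] (min_width=10, slack=1)
Line 9: ['ocean', 'big'] (min_width=9, slack=2)
Line 10: ['string'] (min_width=6, slack=5)
Line 11: ['golden'] (min_width=6, slack=5)
Line 12: ['chemistry'] (min_width=9, slack=2)
Line 13: ['if'] (min_width=2, slack=9)

Answer: |telescope  |
|violin     |
|butter  dog|
|cloud   for|
|morning    |
|program    |
|river north|
|soft  large|
|ocean   big|
|string     |
|golden     |
|chemistry  |
|if         |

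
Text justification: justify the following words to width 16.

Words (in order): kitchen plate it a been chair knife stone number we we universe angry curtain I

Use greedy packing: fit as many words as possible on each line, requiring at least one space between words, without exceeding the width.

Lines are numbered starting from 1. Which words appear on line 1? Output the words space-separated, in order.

Line 1: ['kitchen', 'plate', 'it'] (min_width=16, slack=0)
Line 2: ['a', 'been', 'chair'] (min_width=12, slack=4)
Line 3: ['knife', 'stone'] (min_width=11, slack=5)
Line 4: ['number', 'we', 'we'] (min_width=12, slack=4)
Line 5: ['universe', 'angry'] (min_width=14, slack=2)
Line 6: ['curtain', 'I'] (min_width=9, slack=7)

Answer: kitchen plate it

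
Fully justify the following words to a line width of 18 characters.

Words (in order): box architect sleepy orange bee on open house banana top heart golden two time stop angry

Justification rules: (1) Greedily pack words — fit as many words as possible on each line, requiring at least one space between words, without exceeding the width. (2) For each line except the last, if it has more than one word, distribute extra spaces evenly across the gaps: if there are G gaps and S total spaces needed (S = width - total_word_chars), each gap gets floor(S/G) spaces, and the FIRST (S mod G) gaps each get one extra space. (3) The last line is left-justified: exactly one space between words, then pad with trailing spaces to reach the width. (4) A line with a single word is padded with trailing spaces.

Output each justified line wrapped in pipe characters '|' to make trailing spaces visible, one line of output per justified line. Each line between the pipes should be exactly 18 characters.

Answer: |box      architect|
|sleepy  orange bee|
|on    open   house|
|banana  top  heart|
|golden   two  time|
|stop angry        |

Derivation:
Line 1: ['box', 'architect'] (min_width=13, slack=5)
Line 2: ['sleepy', 'orange', 'bee'] (min_width=17, slack=1)
Line 3: ['on', 'open', 'house'] (min_width=13, slack=5)
Line 4: ['banana', 'top', 'heart'] (min_width=16, slack=2)
Line 5: ['golden', 'two', 'time'] (min_width=15, slack=3)
Line 6: ['stop', 'angry'] (min_width=10, slack=8)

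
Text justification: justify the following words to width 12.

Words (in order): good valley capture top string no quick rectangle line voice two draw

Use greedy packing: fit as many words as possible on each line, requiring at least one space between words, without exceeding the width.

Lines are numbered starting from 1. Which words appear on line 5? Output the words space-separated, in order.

Line 1: ['good', 'valley'] (min_width=11, slack=1)
Line 2: ['capture', 'top'] (min_width=11, slack=1)
Line 3: ['string', 'no'] (min_width=9, slack=3)
Line 4: ['quick'] (min_width=5, slack=7)
Line 5: ['rectangle'] (min_width=9, slack=3)
Line 6: ['line', 'voice'] (min_width=10, slack=2)
Line 7: ['two', 'draw'] (min_width=8, slack=4)

Answer: rectangle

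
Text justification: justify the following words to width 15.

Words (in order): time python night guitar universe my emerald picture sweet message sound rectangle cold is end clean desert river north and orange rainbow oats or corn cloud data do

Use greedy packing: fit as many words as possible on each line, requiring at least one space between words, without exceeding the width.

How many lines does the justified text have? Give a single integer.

Line 1: ['time', 'python'] (min_width=11, slack=4)
Line 2: ['night', 'guitar'] (min_width=12, slack=3)
Line 3: ['universe', 'my'] (min_width=11, slack=4)
Line 4: ['emerald', 'picture'] (min_width=15, slack=0)
Line 5: ['sweet', 'message'] (min_width=13, slack=2)
Line 6: ['sound', 'rectangle'] (min_width=15, slack=0)
Line 7: ['cold', 'is', 'end'] (min_width=11, slack=4)
Line 8: ['clean', 'desert'] (min_width=12, slack=3)
Line 9: ['river', 'north', 'and'] (min_width=15, slack=0)
Line 10: ['orange', 'rainbow'] (min_width=14, slack=1)
Line 11: ['oats', 'or', 'corn'] (min_width=12, slack=3)
Line 12: ['cloud', 'data', 'do'] (min_width=13, slack=2)
Total lines: 12

Answer: 12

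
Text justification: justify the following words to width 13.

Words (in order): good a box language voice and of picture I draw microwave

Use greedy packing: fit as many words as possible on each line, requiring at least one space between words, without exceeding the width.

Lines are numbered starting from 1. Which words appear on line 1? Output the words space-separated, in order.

Line 1: ['good', 'a', 'box'] (min_width=10, slack=3)
Line 2: ['language'] (min_width=8, slack=5)
Line 3: ['voice', 'and', 'of'] (min_width=12, slack=1)
Line 4: ['picture', 'I'] (min_width=9, slack=4)
Line 5: ['draw'] (min_width=4, slack=9)
Line 6: ['microwave'] (min_width=9, slack=4)

Answer: good a box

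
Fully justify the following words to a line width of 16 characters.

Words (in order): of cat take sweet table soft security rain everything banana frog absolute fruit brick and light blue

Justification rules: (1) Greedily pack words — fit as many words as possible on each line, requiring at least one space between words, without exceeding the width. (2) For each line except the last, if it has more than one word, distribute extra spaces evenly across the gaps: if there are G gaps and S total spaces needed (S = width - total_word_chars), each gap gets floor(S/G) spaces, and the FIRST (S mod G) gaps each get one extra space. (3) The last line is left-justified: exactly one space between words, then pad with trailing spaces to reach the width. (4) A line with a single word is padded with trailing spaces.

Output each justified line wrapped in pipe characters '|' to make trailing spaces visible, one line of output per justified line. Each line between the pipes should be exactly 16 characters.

Line 1: ['of', 'cat', 'take'] (min_width=11, slack=5)
Line 2: ['sweet', 'table', 'soft'] (min_width=16, slack=0)
Line 3: ['security', 'rain'] (min_width=13, slack=3)
Line 4: ['everything'] (min_width=10, slack=6)
Line 5: ['banana', 'frog'] (min_width=11, slack=5)
Line 6: ['absolute', 'fruit'] (min_width=14, slack=2)
Line 7: ['brick', 'and', 'light'] (min_width=15, slack=1)
Line 8: ['blue'] (min_width=4, slack=12)

Answer: |of    cat   take|
|sweet table soft|
|security    rain|
|everything      |
|banana      frog|
|absolute   fruit|
|brick  and light|
|blue            |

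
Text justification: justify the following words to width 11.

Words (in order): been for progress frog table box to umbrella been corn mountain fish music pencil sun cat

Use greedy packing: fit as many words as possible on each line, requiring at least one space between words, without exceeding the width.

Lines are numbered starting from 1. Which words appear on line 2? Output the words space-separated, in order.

Line 1: ['been', 'for'] (min_width=8, slack=3)
Line 2: ['progress'] (min_width=8, slack=3)
Line 3: ['frog', 'table'] (min_width=10, slack=1)
Line 4: ['box', 'to'] (min_width=6, slack=5)
Line 5: ['umbrella'] (min_width=8, slack=3)
Line 6: ['been', 'corn'] (min_width=9, slack=2)
Line 7: ['mountain'] (min_width=8, slack=3)
Line 8: ['fish', 'music'] (min_width=10, slack=1)
Line 9: ['pencil', 'sun'] (min_width=10, slack=1)
Line 10: ['cat'] (min_width=3, slack=8)

Answer: progress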